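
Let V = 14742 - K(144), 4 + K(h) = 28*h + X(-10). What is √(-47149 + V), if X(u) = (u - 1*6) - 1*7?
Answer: 2*I*√9103 ≈ 190.82*I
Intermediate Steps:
X(u) = -13 + u (X(u) = (u - 6) - 7 = (-6 + u) - 7 = -13 + u)
K(h) = -27 + 28*h (K(h) = -4 + (28*h + (-13 - 10)) = -4 + (28*h - 23) = -4 + (-23 + 28*h) = -27 + 28*h)
V = 10737 (V = 14742 - (-27 + 28*144) = 14742 - (-27 + 4032) = 14742 - 1*4005 = 14742 - 4005 = 10737)
√(-47149 + V) = √(-47149 + 10737) = √(-36412) = 2*I*√9103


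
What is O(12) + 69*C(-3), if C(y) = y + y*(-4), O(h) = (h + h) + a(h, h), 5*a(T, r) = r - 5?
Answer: 3232/5 ≈ 646.40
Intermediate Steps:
a(T, r) = -1 + r/5 (a(T, r) = (r - 5)/5 = (-5 + r)/5 = -1 + r/5)
O(h) = -1 + 11*h/5 (O(h) = (h + h) + (-1 + h/5) = 2*h + (-1 + h/5) = -1 + 11*h/5)
C(y) = -3*y (C(y) = y - 4*y = -3*y)
O(12) + 69*C(-3) = (-1 + (11/5)*12) + 69*(-3*(-3)) = (-1 + 132/5) + 69*9 = 127/5 + 621 = 3232/5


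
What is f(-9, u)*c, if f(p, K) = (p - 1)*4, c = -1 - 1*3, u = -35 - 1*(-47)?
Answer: 160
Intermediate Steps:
u = 12 (u = -35 + 47 = 12)
c = -4 (c = -1 - 3 = -4)
f(p, K) = -4 + 4*p (f(p, K) = (-1 + p)*4 = -4 + 4*p)
f(-9, u)*c = (-4 + 4*(-9))*(-4) = (-4 - 36)*(-4) = -40*(-4) = 160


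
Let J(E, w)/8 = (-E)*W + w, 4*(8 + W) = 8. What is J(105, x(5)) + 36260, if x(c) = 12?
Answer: 41396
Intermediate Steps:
W = -6 (W = -8 + (¼)*8 = -8 + 2 = -6)
J(E, w) = 8*w + 48*E (J(E, w) = 8*(-E*(-6) + w) = 8*(6*E + w) = 8*(w + 6*E) = 8*w + 48*E)
J(105, x(5)) + 36260 = (8*12 + 48*105) + 36260 = (96 + 5040) + 36260 = 5136 + 36260 = 41396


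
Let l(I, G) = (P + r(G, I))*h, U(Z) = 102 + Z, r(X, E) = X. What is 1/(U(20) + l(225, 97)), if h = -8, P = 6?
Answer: -1/702 ≈ -0.0014245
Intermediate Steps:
l(I, G) = -48 - 8*G (l(I, G) = (6 + G)*(-8) = -48 - 8*G)
1/(U(20) + l(225, 97)) = 1/((102 + 20) + (-48 - 8*97)) = 1/(122 + (-48 - 776)) = 1/(122 - 824) = 1/(-702) = -1/702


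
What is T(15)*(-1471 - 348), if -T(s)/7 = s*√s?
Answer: 190995*√15 ≈ 7.3972e+5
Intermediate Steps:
T(s) = -7*s^(3/2) (T(s) = -7*s*√s = -7*s^(3/2))
T(15)*(-1471 - 348) = (-105*√15)*(-1471 - 348) = -105*√15*(-1819) = 190995*√15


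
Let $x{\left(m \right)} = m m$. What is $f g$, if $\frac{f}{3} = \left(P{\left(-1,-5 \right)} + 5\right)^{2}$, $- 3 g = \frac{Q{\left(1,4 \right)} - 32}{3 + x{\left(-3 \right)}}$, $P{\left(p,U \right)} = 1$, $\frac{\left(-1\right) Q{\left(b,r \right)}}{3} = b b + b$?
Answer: $114$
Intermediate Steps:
$x{\left(m \right)} = m^{2}$
$Q{\left(b,r \right)} = - 3 b - 3 b^{2}$ ($Q{\left(b,r \right)} = - 3 \left(b b + b\right) = - 3 \left(b^{2} + b\right) = - 3 \left(b + b^{2}\right) = - 3 b - 3 b^{2}$)
$g = \frac{19}{18}$ ($g = - \frac{\left(\left(-3\right) 1 \left(1 + 1\right) - 32\right) \frac{1}{3 + \left(-3\right)^{2}}}{3} = - \frac{\left(\left(-3\right) 1 \cdot 2 - 32\right) \frac{1}{3 + 9}}{3} = - \frac{\left(-6 - 32\right) \frac{1}{12}}{3} = - \frac{\left(-38\right) \frac{1}{12}}{3} = \left(- \frac{1}{3}\right) \left(- \frac{19}{6}\right) = \frac{19}{18} \approx 1.0556$)
$f = 108$ ($f = 3 \left(1 + 5\right)^{2} = 3 \cdot 6^{2} = 3 \cdot 36 = 108$)
$f g = 108 \cdot \frac{19}{18} = 114$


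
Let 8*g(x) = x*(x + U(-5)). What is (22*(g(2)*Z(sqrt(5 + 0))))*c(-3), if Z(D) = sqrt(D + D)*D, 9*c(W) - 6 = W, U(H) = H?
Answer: -11*sqrt(2)*5**(3/4)/2 ≈ -26.008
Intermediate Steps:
c(W) = 2/3 + W/9
g(x) = x*(-5 + x)/8 (g(x) = (x*(x - 5))/8 = (x*(-5 + x))/8 = x*(-5 + x)/8)
Z(D) = sqrt(2)*D**(3/2) (Z(D) = sqrt(2*D)*D = (sqrt(2)*sqrt(D))*D = sqrt(2)*D**(3/2))
(22*(g(2)*Z(sqrt(5 + 0))))*c(-3) = (22*(((1/8)*2*(-5 + 2))*(sqrt(2)*(sqrt(5 + 0))**(3/2))))*(2/3 + (1/9)*(-3)) = (22*(((1/8)*2*(-3))*(sqrt(2)*(sqrt(5))**(3/2))))*(2/3 - 1/3) = (22*(-3*sqrt(2)*5**(3/4)/4))*(1/3) = -33*sqrt(2)*5**(3/4)/2*(1/3) = -11*sqrt(2)*5**(3/4)/2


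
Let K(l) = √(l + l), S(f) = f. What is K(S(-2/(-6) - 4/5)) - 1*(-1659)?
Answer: 1659 + I*√210/15 ≈ 1659.0 + 0.96609*I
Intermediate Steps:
K(l) = √2*√l (K(l) = √(2*l) = √2*√l)
K(S(-2/(-6) - 4/5)) - 1*(-1659) = √2*√(-2/(-6) - 4/5) - 1*(-1659) = √2*√(-2*(-⅙) - 4*⅕) + 1659 = √2*√(⅓ - ⅘) + 1659 = √2*√(-7/15) + 1659 = √2*(I*√105/15) + 1659 = I*√210/15 + 1659 = 1659 + I*√210/15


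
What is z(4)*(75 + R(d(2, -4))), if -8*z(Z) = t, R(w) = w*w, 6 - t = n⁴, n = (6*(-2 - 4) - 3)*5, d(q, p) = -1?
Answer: 27472111761/2 ≈ 1.3736e+10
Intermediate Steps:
n = -195 (n = (6*(-6) - 3)*5 = (-36 - 3)*5 = -39*5 = -195)
t = -1445900619 (t = 6 - 1*(-195)⁴ = 6 - 1*1445900625 = 6 - 1445900625 = -1445900619)
R(w) = w²
z(Z) = 1445900619/8 (z(Z) = -⅛*(-1445900619) = 1445900619/8)
z(4)*(75 + R(d(2, -4))) = 1445900619*(75 + (-1)²)/8 = 1445900619*(75 + 1)/8 = (1445900619/8)*76 = 27472111761/2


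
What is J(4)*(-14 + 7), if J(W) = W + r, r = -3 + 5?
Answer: -42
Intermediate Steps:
r = 2
J(W) = 2 + W (J(W) = W + 2 = 2 + W)
J(4)*(-14 + 7) = (2 + 4)*(-14 + 7) = 6*(-7) = -42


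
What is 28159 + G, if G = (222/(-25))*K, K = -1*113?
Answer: 729061/25 ≈ 29162.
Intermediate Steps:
K = -113
G = 25086/25 (G = (222/(-25))*(-113) = (222*(-1/25))*(-113) = -222/25*(-113) = 25086/25 ≈ 1003.4)
28159 + G = 28159 + 25086/25 = 729061/25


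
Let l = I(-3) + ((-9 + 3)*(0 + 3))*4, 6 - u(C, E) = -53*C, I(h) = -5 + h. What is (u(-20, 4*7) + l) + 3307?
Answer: 2173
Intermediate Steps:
u(C, E) = 6 + 53*C (u(C, E) = 6 - (-53)*C = 6 + 53*C)
l = -80 (l = (-5 - 3) + ((-9 + 3)*(0 + 3))*4 = -8 - 6*3*4 = -8 - 18*4 = -8 - 72 = -80)
(u(-20, 4*7) + l) + 3307 = ((6 + 53*(-20)) - 80) + 3307 = ((6 - 1060) - 80) + 3307 = (-1054 - 80) + 3307 = -1134 + 3307 = 2173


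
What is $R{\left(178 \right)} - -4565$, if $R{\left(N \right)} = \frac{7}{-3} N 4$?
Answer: $\frac{8711}{3} \approx 2903.7$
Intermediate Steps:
$R{\left(N \right)} = - \frac{28 N}{3}$ ($R{\left(N \right)} = 7 \left(- \frac{1}{3}\right) N 4 = - \frac{7 N}{3} \cdot 4 = - \frac{28 N}{3}$)
$R{\left(178 \right)} - -4565 = \left(- \frac{28}{3}\right) 178 - -4565 = - \frac{4984}{3} + 4565 = \frac{8711}{3}$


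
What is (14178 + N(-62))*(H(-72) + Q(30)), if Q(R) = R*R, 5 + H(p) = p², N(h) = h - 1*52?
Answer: 85495056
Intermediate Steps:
N(h) = -52 + h (N(h) = h - 52 = -52 + h)
H(p) = -5 + p²
Q(R) = R²
(14178 + N(-62))*(H(-72) + Q(30)) = (14178 + (-52 - 62))*((-5 + (-72)²) + 30²) = (14178 - 114)*((-5 + 5184) + 900) = 14064*(5179 + 900) = 14064*6079 = 85495056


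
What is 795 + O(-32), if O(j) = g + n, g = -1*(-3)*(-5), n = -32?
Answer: 748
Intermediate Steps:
g = -15 (g = 3*(-5) = -15)
O(j) = -47 (O(j) = -15 - 32 = -47)
795 + O(-32) = 795 - 47 = 748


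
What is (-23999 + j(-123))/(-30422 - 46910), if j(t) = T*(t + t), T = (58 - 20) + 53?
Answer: 46385/77332 ≈ 0.59982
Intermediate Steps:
T = 91 (T = 38 + 53 = 91)
j(t) = 182*t (j(t) = 91*(t + t) = 91*(2*t) = 182*t)
(-23999 + j(-123))/(-30422 - 46910) = (-23999 + 182*(-123))/(-30422 - 46910) = (-23999 - 22386)/(-77332) = -46385*(-1/77332) = 46385/77332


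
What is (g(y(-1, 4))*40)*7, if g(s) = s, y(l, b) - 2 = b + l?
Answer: 1400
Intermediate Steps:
y(l, b) = 2 + b + l (y(l, b) = 2 + (b + l) = 2 + b + l)
(g(y(-1, 4))*40)*7 = ((2 + 4 - 1)*40)*7 = (5*40)*7 = 200*7 = 1400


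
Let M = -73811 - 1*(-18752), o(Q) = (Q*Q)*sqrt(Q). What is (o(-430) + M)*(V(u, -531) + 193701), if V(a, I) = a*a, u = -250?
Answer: -14106170859 + 47371564900*I*sqrt(430) ≈ -1.4106e+10 + 9.8232e+11*I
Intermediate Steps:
o(Q) = Q**(5/2) (o(Q) = Q**2*sqrt(Q) = Q**(5/2))
M = -55059 (M = -73811 + 18752 = -55059)
V(a, I) = a**2
(o(-430) + M)*(V(u, -531) + 193701) = ((-430)**(5/2) - 55059)*((-250)**2 + 193701) = (184900*I*sqrt(430) - 55059)*(62500 + 193701) = (-55059 + 184900*I*sqrt(430))*256201 = -14106170859 + 47371564900*I*sqrt(430)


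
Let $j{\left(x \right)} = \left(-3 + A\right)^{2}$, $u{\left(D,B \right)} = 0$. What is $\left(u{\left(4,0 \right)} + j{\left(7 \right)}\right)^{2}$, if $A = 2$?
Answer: $1$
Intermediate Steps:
$j{\left(x \right)} = 1$ ($j{\left(x \right)} = \left(-3 + 2\right)^{2} = \left(-1\right)^{2} = 1$)
$\left(u{\left(4,0 \right)} + j{\left(7 \right)}\right)^{2} = \left(0 + 1\right)^{2} = 1^{2} = 1$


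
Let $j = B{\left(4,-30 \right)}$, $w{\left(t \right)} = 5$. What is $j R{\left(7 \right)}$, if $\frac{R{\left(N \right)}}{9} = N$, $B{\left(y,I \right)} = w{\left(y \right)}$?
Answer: $315$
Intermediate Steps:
$B{\left(y,I \right)} = 5$
$j = 5$
$R{\left(N \right)} = 9 N$
$j R{\left(7 \right)} = 5 \cdot 9 \cdot 7 = 5 \cdot 63 = 315$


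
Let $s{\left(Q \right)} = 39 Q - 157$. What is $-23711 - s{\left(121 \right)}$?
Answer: $-28273$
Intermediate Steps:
$s{\left(Q \right)} = -157 + 39 Q$
$-23711 - s{\left(121 \right)} = -23711 - \left(-157 + 39 \cdot 121\right) = -23711 - \left(-157 + 4719\right) = -23711 - 4562 = -28273$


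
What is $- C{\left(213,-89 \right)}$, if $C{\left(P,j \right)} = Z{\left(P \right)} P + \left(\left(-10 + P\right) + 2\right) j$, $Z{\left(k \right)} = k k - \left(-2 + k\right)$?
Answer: $-9600409$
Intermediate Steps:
$Z{\left(k \right)} = 2 + k^{2} - k$ ($Z{\left(k \right)} = k^{2} - \left(-2 + k\right) = 2 + k^{2} - k$)
$C{\left(P,j \right)} = P \left(2 + P^{2} - P\right) + j \left(-8 + P\right)$ ($C{\left(P,j \right)} = \left(2 + P^{2} - P\right) P + \left(\left(-10 + P\right) + 2\right) j = P \left(2 + P^{2} - P\right) + \left(-8 + P\right) j = P \left(2 + P^{2} - P\right) + j \left(-8 + P\right)$)
$- C{\left(213,-89 \right)} = - (\left(-8\right) \left(-89\right) + 213 \left(-89\right) + 213 \left(2 + 213^{2} - 213\right)) = - (712 - 18957 + 213 \left(2 + 45369 - 213\right)) = - (712 - 18957 + 213 \cdot 45158) = - (712 - 18957 + 9618654) = \left(-1\right) 9600409 = -9600409$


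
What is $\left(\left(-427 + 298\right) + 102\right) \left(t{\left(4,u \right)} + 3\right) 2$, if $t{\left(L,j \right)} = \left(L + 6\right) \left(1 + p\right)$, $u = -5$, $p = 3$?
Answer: $-2322$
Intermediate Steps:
$t{\left(L,j \right)} = 24 + 4 L$ ($t{\left(L,j \right)} = \left(L + 6\right) \left(1 + 3\right) = \left(6 + L\right) 4 = 24 + 4 L$)
$\left(\left(-427 + 298\right) + 102\right) \left(t{\left(4,u \right)} + 3\right) 2 = \left(\left(-427 + 298\right) + 102\right) \left(\left(24 + 4 \cdot 4\right) + 3\right) 2 = \left(-129 + 102\right) \left(\left(24 + 16\right) + 3\right) 2 = - 27 \left(40 + 3\right) 2 = - 27 \cdot 43 \cdot 2 = \left(-27\right) 86 = -2322$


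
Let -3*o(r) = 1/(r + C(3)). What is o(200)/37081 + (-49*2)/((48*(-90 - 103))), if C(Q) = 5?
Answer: 372477101/35210634360 ≈ 0.010579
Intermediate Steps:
o(r) = -1/(3*(5 + r)) (o(r) = -1/(3*(r + 5)) = -1/(3*(5 + r)))
o(200)/37081 + (-49*2)/((48*(-90 - 103))) = -1/(15 + 3*200)/37081 + (-49*2)/((48*(-90 - 103))) = -1/(15 + 600)*(1/37081) - 98/(48*(-193)) = -1/615*(1/37081) - 98/(-9264) = -1*1/615*(1/37081) - 98*(-1/9264) = -1/615*1/37081 + 49/4632 = -1/22804815 + 49/4632 = 372477101/35210634360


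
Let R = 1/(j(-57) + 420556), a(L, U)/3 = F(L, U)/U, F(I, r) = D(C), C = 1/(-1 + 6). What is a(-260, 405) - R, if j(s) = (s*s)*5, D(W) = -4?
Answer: -1747339/58968135 ≈ -0.029632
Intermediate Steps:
C = ⅕ (C = 1/5 = ⅕ ≈ 0.20000)
F(I, r) = -4
j(s) = 5*s² (j(s) = s²*5 = 5*s²)
a(L, U) = -12/U (a(L, U) = 3*(-4/U) = -12/U)
R = 1/436801 (R = 1/(5*(-57)² + 420556) = 1/(5*3249 + 420556) = 1/(16245 + 420556) = 1/436801 ≈ 2.2894e-6)
a(-260, 405) - R = -12/405 - 1*1/436801 = -12*1/405 - 1/436801 = -4/135 - 1/436801 = -1747339/58968135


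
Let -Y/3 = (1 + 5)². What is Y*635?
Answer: -68580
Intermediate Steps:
Y = -108 (Y = -3*(1 + 5)² = -3*6² = -3*36 = -108)
Y*635 = -108*635 = -68580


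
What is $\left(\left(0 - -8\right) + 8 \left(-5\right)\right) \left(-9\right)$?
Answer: $288$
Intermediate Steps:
$\left(\left(0 - -8\right) + 8 \left(-5\right)\right) \left(-9\right) = \left(\left(0 + 8\right) - 40\right) \left(-9\right) = \left(8 - 40\right) \left(-9\right) = \left(-32\right) \left(-9\right) = 288$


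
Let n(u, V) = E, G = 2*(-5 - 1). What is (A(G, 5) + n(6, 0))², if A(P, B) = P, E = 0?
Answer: 144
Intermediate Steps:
G = -12 (G = 2*(-6) = -12)
n(u, V) = 0
(A(G, 5) + n(6, 0))² = (-12 + 0)² = (-12)² = 144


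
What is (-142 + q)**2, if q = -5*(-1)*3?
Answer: 16129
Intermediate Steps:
q = 15 (q = 5*3 = 15)
(-142 + q)**2 = (-142 + 15)**2 = (-127)**2 = 16129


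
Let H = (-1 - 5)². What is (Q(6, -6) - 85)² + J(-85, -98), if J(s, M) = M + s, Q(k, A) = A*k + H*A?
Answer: 113386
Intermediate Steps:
H = 36 (H = (-6)² = 36)
Q(k, A) = 36*A + A*k (Q(k, A) = A*k + 36*A = 36*A + A*k)
(Q(6, -6) - 85)² + J(-85, -98) = (-6*(36 + 6) - 85)² + (-98 - 85) = (-6*42 - 85)² - 183 = (-252 - 85)² - 183 = (-337)² - 183 = 113569 - 183 = 113386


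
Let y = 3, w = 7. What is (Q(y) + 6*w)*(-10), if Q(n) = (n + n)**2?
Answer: -780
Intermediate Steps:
Q(n) = 4*n**2 (Q(n) = (2*n)**2 = 4*n**2)
(Q(y) + 6*w)*(-10) = (4*3**2 + 6*7)*(-10) = (4*9 + 42)*(-10) = (36 + 42)*(-10) = 78*(-10) = -780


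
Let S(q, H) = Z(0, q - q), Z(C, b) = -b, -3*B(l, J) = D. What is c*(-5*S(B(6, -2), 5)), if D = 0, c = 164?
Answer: 0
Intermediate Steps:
B(l, J) = 0 (B(l, J) = -⅓*0 = 0)
S(q, H) = 0 (S(q, H) = -(q - q) = -1*0 = 0)
c*(-5*S(B(6, -2), 5)) = 164*(-5*0) = 164*0 = 0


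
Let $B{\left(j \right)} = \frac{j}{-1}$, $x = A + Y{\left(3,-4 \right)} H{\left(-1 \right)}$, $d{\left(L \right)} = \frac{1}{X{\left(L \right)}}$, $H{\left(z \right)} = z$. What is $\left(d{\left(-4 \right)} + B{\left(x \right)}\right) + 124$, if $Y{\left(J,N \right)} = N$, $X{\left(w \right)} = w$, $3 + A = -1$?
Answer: $\frac{495}{4} \approx 123.75$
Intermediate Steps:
$A = -4$ ($A = -3 - 1 = -4$)
$d{\left(L \right)} = \frac{1}{L}$
$x = 0$ ($x = -4 - -4 = -4 + 4 = 0$)
$B{\left(j \right)} = - j$ ($B{\left(j \right)} = j \left(-1\right) = - j$)
$\left(d{\left(-4 \right)} + B{\left(x \right)}\right) + 124 = \left(\frac{1}{-4} - 0\right) + 124 = \left(- \frac{1}{4} + 0\right) + 124 = - \frac{1}{4} + 124 = \frac{495}{4}$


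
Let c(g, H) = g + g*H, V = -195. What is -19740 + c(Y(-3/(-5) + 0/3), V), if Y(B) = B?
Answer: -99282/5 ≈ -19856.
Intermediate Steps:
c(g, H) = g + H*g
-19740 + c(Y(-3/(-5) + 0/3), V) = -19740 + (-3/(-5) + 0/3)*(1 - 195) = -19740 + (-3*(-⅕) + 0*(⅓))*(-194) = -19740 + (⅗ + 0)*(-194) = -19740 + (⅗)*(-194) = -19740 - 582/5 = -99282/5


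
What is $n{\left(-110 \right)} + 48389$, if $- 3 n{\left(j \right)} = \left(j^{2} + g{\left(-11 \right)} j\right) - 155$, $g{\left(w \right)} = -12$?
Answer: $\frac{131902}{3} \approx 43967.0$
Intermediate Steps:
$n{\left(j \right)} = \frac{155}{3} + 4 j - \frac{j^{2}}{3}$ ($n{\left(j \right)} = - \frac{\left(j^{2} - 12 j\right) - 155}{3} = - \frac{-155 + j^{2} - 12 j}{3} = \frac{155}{3} + 4 j - \frac{j^{2}}{3}$)
$n{\left(-110 \right)} + 48389 = \left(\frac{155}{3} + 4 \left(-110\right) - \frac{\left(-110\right)^{2}}{3}\right) + 48389 = \left(\frac{155}{3} - 440 - \frac{12100}{3}\right) + 48389 = - \frac{13265}{3} + 48389 = \frac{131902}{3}$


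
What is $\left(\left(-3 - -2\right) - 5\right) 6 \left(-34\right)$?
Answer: $1224$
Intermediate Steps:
$\left(\left(-3 - -2\right) - 5\right) 6 \left(-34\right) = \left(\left(-3 + 2\right) - 5\right) 6 \left(-34\right) = \left(-1 - 5\right) 6 \left(-34\right) = \left(-6\right) 6 \left(-34\right) = \left(-36\right) \left(-34\right) = 1224$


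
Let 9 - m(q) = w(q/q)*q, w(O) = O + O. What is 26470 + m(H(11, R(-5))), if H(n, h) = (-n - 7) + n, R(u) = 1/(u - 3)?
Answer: 26493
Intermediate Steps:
w(O) = 2*O
R(u) = 1/(-3 + u)
H(n, h) = -7 (H(n, h) = (-7 - n) + n = -7)
m(q) = 9 - 2*q (m(q) = 9 - 2*(q/q)*q = 9 - 2*1*q = 9 - 2*q)
26470 + m(H(11, R(-5))) = 26470 + (9 - 2*(-7)) = 26470 + (9 + 14) = 26470 + 23 = 26493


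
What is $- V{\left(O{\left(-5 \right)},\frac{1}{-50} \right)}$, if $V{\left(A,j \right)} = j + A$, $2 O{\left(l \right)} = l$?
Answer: $\frac{63}{25} \approx 2.52$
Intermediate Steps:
$O{\left(l \right)} = \frac{l}{2}$
$V{\left(A,j \right)} = A + j$
$- V{\left(O{\left(-5 \right)},\frac{1}{-50} \right)} = - (\frac{1}{2} \left(-5\right) + \frac{1}{-50}) = - (- \frac{5}{2} - \frac{1}{50}) = \left(-1\right) \left(- \frac{63}{25}\right) = \frac{63}{25}$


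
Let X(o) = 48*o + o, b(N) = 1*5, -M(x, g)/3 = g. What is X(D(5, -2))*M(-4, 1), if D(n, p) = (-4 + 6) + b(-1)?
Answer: -1029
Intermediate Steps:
M(x, g) = -3*g
b(N) = 5
D(n, p) = 7 (D(n, p) = (-4 + 6) + 5 = 2 + 5 = 7)
X(o) = 49*o
X(D(5, -2))*M(-4, 1) = (49*7)*(-3*1) = 343*(-3) = -1029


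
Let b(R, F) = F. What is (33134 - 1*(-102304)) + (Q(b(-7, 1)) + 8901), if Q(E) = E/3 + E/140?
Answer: 60622523/420 ≈ 1.4434e+5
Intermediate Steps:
Q(E) = 143*E/420 (Q(E) = E*(1/3) + E*(1/140) = E/3 + E/140 = 143*E/420)
(33134 - 1*(-102304)) + (Q(b(-7, 1)) + 8901) = (33134 - 1*(-102304)) + ((143/420)*1 + 8901) = (33134 + 102304) + (143/420 + 8901) = 135438 + 3738563/420 = 60622523/420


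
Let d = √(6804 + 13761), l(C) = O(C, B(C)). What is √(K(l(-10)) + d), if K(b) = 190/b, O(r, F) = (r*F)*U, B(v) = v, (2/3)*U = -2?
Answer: √(-570 + 2700*√2285)/30 ≈ 11.949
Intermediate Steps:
U = -3 (U = (3/2)*(-2) = -3)
O(r, F) = -3*F*r (O(r, F) = (r*F)*(-3) = (F*r)*(-3) = -3*F*r)
l(C) = -3*C² (l(C) = -3*C*C = -3*C²)
d = 3*√2285 (d = √20565 = 3*√2285 ≈ 143.41)
√(K(l(-10)) + d) = √(190/((-3*(-10)²)) + 3*√2285) = √(190/((-3*100)) + 3*√2285) = √(190/(-300) + 3*√2285) = √(190*(-1/300) + 3*√2285) = √(-19/30 + 3*√2285)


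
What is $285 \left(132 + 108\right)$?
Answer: $68400$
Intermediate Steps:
$285 \left(132 + 108\right) = 285 \cdot 240 = 68400$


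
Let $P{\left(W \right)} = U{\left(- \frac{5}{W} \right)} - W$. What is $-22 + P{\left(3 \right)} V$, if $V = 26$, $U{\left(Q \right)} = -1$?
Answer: $-126$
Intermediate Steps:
$P{\left(W \right)} = -1 - W$
$-22 + P{\left(3 \right)} V = -22 + \left(-1 - 3\right) 26 = -22 - 104 = -126$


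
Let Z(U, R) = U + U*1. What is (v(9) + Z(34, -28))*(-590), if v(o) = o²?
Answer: -87910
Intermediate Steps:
Z(U, R) = 2*U (Z(U, R) = U + U = 2*U)
(v(9) + Z(34, -28))*(-590) = (9² + 2*34)*(-590) = (81 + 68)*(-590) = 149*(-590) = -87910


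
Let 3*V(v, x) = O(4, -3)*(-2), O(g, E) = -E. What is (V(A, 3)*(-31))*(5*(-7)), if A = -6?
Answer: -2170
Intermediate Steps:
V(v, x) = -2 (V(v, x) = (-1*(-3)*(-2))/3 = (3*(-2))/3 = (1/3)*(-6) = -2)
(V(A, 3)*(-31))*(5*(-7)) = (-2*(-31))*(5*(-7)) = 62*(-35) = -2170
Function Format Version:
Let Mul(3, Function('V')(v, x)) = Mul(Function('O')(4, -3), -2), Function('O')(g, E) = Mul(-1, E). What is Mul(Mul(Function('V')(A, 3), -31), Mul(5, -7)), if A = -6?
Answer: -2170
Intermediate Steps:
Function('V')(v, x) = -2 (Function('V')(v, x) = Mul(Rational(1, 3), Mul(Mul(-1, -3), -2)) = Mul(Rational(1, 3), Mul(3, -2)) = Mul(Rational(1, 3), -6) = -2)
Mul(Mul(Function('V')(A, 3), -31), Mul(5, -7)) = Mul(Mul(-2, -31), Mul(5, -7)) = Mul(62, -35) = -2170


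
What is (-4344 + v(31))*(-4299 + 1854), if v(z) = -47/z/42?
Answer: 4609587025/434 ≈ 1.0621e+7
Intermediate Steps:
v(z) = -47/(42*z) (v(z) = -47/z*(1/42) = -47/(42*z))
(-4344 + v(31))*(-4299 + 1854) = (-4344 - 47/42/31)*(-4299 + 1854) = (-4344 - 47/42*1/31)*(-2445) = (-4344 - 47/1302)*(-2445) = -5655935/1302*(-2445) = 4609587025/434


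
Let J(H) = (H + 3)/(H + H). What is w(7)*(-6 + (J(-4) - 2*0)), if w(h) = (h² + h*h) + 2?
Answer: -1175/2 ≈ -587.50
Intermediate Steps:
J(H) = (3 + H)/(2*H) (J(H) = (3 + H)/((2*H)) = (3 + H)*(1/(2*H)) = (3 + H)/(2*H))
w(h) = 2 + 2*h² (w(h) = (h² + h²) + 2 = 2*h² + 2 = 2 + 2*h²)
w(7)*(-6 + (J(-4) - 2*0)) = (2 + 2*7²)*(-6 + ((½)*(3 - 4)/(-4) - 2*0)) = (2 + 2*49)*(-6 + ((½)*(-¼)*(-1) + 0)) = (2 + 98)*(-6 + (⅛ + 0)) = 100*(-6 + ⅛) = 100*(-47/8) = -1175/2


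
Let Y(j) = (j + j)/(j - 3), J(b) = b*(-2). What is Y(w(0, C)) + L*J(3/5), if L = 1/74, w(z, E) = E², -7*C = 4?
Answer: -6313/24235 ≈ -0.26049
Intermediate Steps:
C = -4/7 (C = -⅐*4 = -4/7 ≈ -0.57143)
L = 1/74 ≈ 0.013514
J(b) = -2*b
Y(j) = 2*j/(-3 + j) (Y(j) = (2*j)/(-3 + j) = 2*j/(-3 + j))
Y(w(0, C)) + L*J(3/5) = 2*(-4/7)²/(-3 + (-4/7)²) + (-6/5)/74 = 2*(16/49)/(-3 + 16/49) + (-6/5)/74 = 2*(16/49)/(-131/49) + (-2*⅗)/74 = 2*(16/49)*(-49/131) + (1/74)*(-6/5) = -32/131 - 3/185 = -6313/24235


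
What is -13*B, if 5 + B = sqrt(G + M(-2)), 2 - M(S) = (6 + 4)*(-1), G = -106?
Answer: 65 - 13*I*sqrt(94) ≈ 65.0 - 126.04*I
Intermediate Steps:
M(S) = 12 (M(S) = 2 - (6 + 4)*(-1) = 2 - 10*(-1) = 2 - 1*(-10) = 2 + 10 = 12)
B = -5 + I*sqrt(94) (B = -5 + sqrt(-106 + 12) = -5 + sqrt(-94) = -5 + I*sqrt(94) ≈ -5.0 + 9.6954*I)
-13*B = -13*(-5 + I*sqrt(94)) = 65 - 13*I*sqrt(94)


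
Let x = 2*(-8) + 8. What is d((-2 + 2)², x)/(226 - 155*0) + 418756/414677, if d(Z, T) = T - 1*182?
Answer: 7925113/46858501 ≈ 0.16913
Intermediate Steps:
x = -8 (x = -16 + 8 = -8)
d(Z, T) = -182 + T (d(Z, T) = T - 182 = -182 + T)
d((-2 + 2)², x)/(226 - 155*0) + 418756/414677 = (-182 - 8)/(226 - 155*0) + 418756/414677 = -190/(226 + 0) + 418756*(1/414677) = -190/226 + 418756/414677 = -190*1/226 + 418756/414677 = -95/113 + 418756/414677 = 7925113/46858501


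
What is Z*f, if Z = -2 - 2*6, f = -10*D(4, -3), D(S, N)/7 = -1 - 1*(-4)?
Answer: 2940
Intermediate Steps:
D(S, N) = 21 (D(S, N) = 7*(-1 - 1*(-4)) = 7*(-1 + 4) = 7*3 = 21)
f = -210 (f = -10*21 = -210)
Z = -14 (Z = -2 - 12 = -14)
Z*f = -14*(-210) = 2940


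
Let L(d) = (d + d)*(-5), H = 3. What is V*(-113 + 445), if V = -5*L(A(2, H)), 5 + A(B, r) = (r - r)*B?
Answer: -83000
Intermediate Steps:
A(B, r) = -5 (A(B, r) = -5 + (r - r)*B = -5 + 0*B = -5 + 0 = -5)
L(d) = -10*d (L(d) = (2*d)*(-5) = -10*d)
V = -250 (V = -(-50)*(-5) = -5*50 = -250)
V*(-113 + 445) = -250*(-113 + 445) = -250*332 = -83000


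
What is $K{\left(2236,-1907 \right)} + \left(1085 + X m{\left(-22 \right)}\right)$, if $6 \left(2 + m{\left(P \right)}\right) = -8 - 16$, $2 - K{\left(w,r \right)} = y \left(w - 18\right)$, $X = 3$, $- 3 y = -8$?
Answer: $- \frac{14537}{3} \approx -4845.7$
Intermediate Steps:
$y = \frac{8}{3}$ ($y = \left(- \frac{1}{3}\right) \left(-8\right) = \frac{8}{3} \approx 2.6667$)
$K{\left(w,r \right)} = 50 - \frac{8 w}{3}$ ($K{\left(w,r \right)} = 2 - \frac{8 \left(w - 18\right)}{3} = 2 - \frac{8 \left(-18 + w\right)}{3} = 2 - \left(-48 + \frac{8 w}{3}\right) = 50 - \frac{8 w}{3}$)
$m{\left(P \right)} = -6$ ($m{\left(P \right)} = -2 + \frac{-8 - 16}{6} = -2 + \frac{1}{6} \left(-24\right) = -2 - 4 = -6$)
$K{\left(2236,-1907 \right)} + \left(1085 + X m{\left(-22 \right)}\right) = \left(50 - \frac{17888}{3}\right) + \left(1085 + 3 \left(-6\right)\right) = \left(50 - \frac{17888}{3}\right) + \left(1085 - 18\right) = - \frac{17738}{3} + 1067 = - \frac{14537}{3}$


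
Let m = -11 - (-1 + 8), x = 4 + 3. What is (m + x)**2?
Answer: 121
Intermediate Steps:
x = 7
m = -18 (m = -11 - 1*7 = -11 - 7 = -18)
(m + x)**2 = (-18 + 7)**2 = (-11)**2 = 121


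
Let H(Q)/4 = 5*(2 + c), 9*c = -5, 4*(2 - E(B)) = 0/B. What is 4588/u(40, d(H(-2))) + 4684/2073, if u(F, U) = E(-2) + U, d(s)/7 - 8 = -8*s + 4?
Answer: -10512346/14289189 ≈ -0.73569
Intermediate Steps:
E(B) = 2 (E(B) = 2 - 0/B = 2 - 1/4*0 = 2 + 0 = 2)
c = -5/9 (c = (1/9)*(-5) = -5/9 ≈ -0.55556)
H(Q) = 260/9 (H(Q) = 4*(5*(2 - 5/9)) = 4*(5*(13/9)) = 4*(65/9) = 260/9)
d(s) = 84 - 56*s (d(s) = 56 + 7*(-8*s + 4) = 56 + 7*(4 - 8*s) = 56 + (28 - 56*s) = 84 - 56*s)
u(F, U) = 2 + U
4588/u(40, d(H(-2))) + 4684/2073 = 4588/(2 + (84 - 56*260/9)) + 4684/2073 = 4588/(2 + (84 - 14560/9)) + 4684*(1/2073) = 4588/(2 - 13804/9) + 4684/2073 = 4588/(-13786/9) + 4684/2073 = 4588*(-9/13786) + 4684/2073 = -20646/6893 + 4684/2073 = -10512346/14289189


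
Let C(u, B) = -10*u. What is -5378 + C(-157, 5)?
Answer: -3808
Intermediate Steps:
-5378 + C(-157, 5) = -5378 - 10*(-157) = -5378 + 1570 = -3808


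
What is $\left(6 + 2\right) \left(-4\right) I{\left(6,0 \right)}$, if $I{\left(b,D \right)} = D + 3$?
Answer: $-96$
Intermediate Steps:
$I{\left(b,D \right)} = 3 + D$
$\left(6 + 2\right) \left(-4\right) I{\left(6,0 \right)} = \left(6 + 2\right) \left(-4\right) \left(3 + 0\right) = 8 \left(-4\right) 3 = \left(-32\right) 3 = -96$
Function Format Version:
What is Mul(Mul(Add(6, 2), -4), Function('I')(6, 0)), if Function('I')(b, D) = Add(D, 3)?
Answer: -96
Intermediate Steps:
Function('I')(b, D) = Add(3, D)
Mul(Mul(Add(6, 2), -4), Function('I')(6, 0)) = Mul(Mul(Add(6, 2), -4), Add(3, 0)) = Mul(Mul(8, -4), 3) = Mul(-32, 3) = -96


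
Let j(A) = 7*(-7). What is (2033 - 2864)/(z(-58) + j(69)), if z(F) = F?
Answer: 831/107 ≈ 7.7664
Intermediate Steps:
j(A) = -49
(2033 - 2864)/(z(-58) + j(69)) = (2033 - 2864)/(-58 - 49) = -831/(-107) = -831*(-1/107) = 831/107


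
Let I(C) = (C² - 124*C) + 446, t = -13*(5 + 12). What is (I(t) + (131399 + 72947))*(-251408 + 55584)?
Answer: -55033789488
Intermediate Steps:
t = -221 (t = -13*17 = -221)
I(C) = 446 + C² - 124*C
(I(t) + (131399 + 72947))*(-251408 + 55584) = ((446 + (-221)² - 124*(-221)) + (131399 + 72947))*(-251408 + 55584) = ((446 + 48841 + 27404) + 204346)*(-195824) = (76691 + 204346)*(-195824) = 281037*(-195824) = -55033789488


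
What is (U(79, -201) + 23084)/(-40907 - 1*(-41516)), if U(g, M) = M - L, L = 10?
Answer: 22873/609 ≈ 37.558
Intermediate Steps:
U(g, M) = -10 + M (U(g, M) = M - 1*10 = M - 10 = -10 + M)
(U(79, -201) + 23084)/(-40907 - 1*(-41516)) = ((-10 - 201) + 23084)/(-40907 - 1*(-41516)) = (-211 + 23084)/(-40907 + 41516) = 22873/609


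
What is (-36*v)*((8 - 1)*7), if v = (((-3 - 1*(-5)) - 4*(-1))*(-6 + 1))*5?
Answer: 264600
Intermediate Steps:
v = -150 (v = (((-3 + 5) + 4)*(-5))*5 = ((2 + 4)*(-5))*5 = (6*(-5))*5 = -30*5 = -150)
(-36*v)*((8 - 1)*7) = (-36*(-150))*((8 - 1)*7) = 5400*(7*7) = 5400*49 = 264600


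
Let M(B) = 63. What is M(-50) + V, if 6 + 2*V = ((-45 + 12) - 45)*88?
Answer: -3372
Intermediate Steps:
V = -3435 (V = -3 + (((-45 + 12) - 45)*88)/2 = -3 + ((-33 - 45)*88)/2 = -3 + (-78*88)/2 = -3 + (1/2)*(-6864) = -3 - 3432 = -3435)
M(-50) + V = 63 - 3435 = -3372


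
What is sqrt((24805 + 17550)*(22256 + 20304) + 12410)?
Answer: sqrt(1802641210) ≈ 42458.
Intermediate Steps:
sqrt((24805 + 17550)*(22256 + 20304) + 12410) = sqrt(42355*42560 + 12410) = sqrt(1802628800 + 12410) = sqrt(1802641210)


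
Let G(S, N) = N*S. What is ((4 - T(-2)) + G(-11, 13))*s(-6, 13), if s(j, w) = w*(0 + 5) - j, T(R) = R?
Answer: -9727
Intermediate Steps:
s(j, w) = -j + 5*w (s(j, w) = w*5 - j = 5*w - j = -j + 5*w)
((4 - T(-2)) + G(-11, 13))*s(-6, 13) = ((4 - 1*(-2)) + 13*(-11))*(-1*(-6) + 5*13) = ((4 + 2) - 143)*(6 + 65) = (6 - 143)*71 = -137*71 = -9727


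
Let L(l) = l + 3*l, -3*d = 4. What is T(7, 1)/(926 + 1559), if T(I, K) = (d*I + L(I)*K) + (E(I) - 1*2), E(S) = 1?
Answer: 53/7455 ≈ 0.0071093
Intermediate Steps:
d = -4/3 (d = -⅓*4 = -4/3 ≈ -1.3333)
L(l) = 4*l
T(I, K) = -1 - 4*I/3 + 4*I*K (T(I, K) = (-4*I/3 + (4*I)*K) + (1 - 1*2) = (-4*I/3 + 4*I*K) + (1 - 2) = (-4*I/3 + 4*I*K) - 1 = -1 - 4*I/3 + 4*I*K)
T(7, 1)/(926 + 1559) = (-1 - 4/3*7 + 4*7*1)/(926 + 1559) = (-1 - 28/3 + 28)/2485 = (1/2485)*(53/3) = 53/7455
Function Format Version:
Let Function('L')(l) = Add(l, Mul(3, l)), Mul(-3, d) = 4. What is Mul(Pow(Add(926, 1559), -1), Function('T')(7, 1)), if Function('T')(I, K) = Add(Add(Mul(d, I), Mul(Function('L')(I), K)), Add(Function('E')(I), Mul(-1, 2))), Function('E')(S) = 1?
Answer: Rational(53, 7455) ≈ 0.0071093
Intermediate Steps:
d = Rational(-4, 3) (d = Mul(Rational(-1, 3), 4) = Rational(-4, 3) ≈ -1.3333)
Function('L')(l) = Mul(4, l)
Function('T')(I, K) = Add(-1, Mul(Rational(-4, 3), I), Mul(4, I, K)) (Function('T')(I, K) = Add(Add(Mul(Rational(-4, 3), I), Mul(Mul(4, I), K)), Add(1, Mul(-1, 2))) = Add(Add(Mul(Rational(-4, 3), I), Mul(4, I, K)), Add(1, -2)) = Add(Add(Mul(Rational(-4, 3), I), Mul(4, I, K)), -1) = Add(-1, Mul(Rational(-4, 3), I), Mul(4, I, K)))
Mul(Pow(Add(926, 1559), -1), Function('T')(7, 1)) = Mul(Pow(Add(926, 1559), -1), Add(-1, Mul(Rational(-4, 3), 7), Mul(4, 7, 1))) = Mul(Pow(2485, -1), Add(-1, Rational(-28, 3), 28)) = Mul(Rational(1, 2485), Rational(53, 3)) = Rational(53, 7455)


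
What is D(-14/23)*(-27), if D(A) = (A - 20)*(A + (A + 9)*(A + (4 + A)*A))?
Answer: -3587381784/279841 ≈ -12819.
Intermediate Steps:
D(A) = (-20 + A)*(A + (9 + A)*(A + A*(4 + A)))
D(-14/23)*(-27) = ((-14/23)*(-920 + (-14/23)³ - (-3276)/23 - 6*(-14/23)²))*(-27) = ((-14*1/23)*(-920 + (-14*1/23)³ - (-3276)/23 - 6*(-14*1/23)²))*(-27) = -14*(-920 + (-14/23)³ - 234*(-14/23) - 6*(-14/23)²)/23*(-27) = -14*(-920 - 2744/12167 + 3276/23 - 6*196/529)/23*(-27) = -14*(-920 - 2744/12167 + 3276/23 - 1176/529)/23*(-27) = -14/23*(-9490428/12167)*(-27) = (132865992/279841)*(-27) = -3587381784/279841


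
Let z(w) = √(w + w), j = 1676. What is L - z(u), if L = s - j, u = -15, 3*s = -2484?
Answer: -2504 - I*√30 ≈ -2504.0 - 5.4772*I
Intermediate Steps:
s = -828 (s = (⅓)*(-2484) = -828)
L = -2504 (L = -828 - 1*1676 = -828 - 1676 = -2504)
z(w) = √2*√w (z(w) = √(2*w) = √2*√w)
L - z(u) = -2504 - √2*√(-15) = -2504 - √2*I*√15 = -2504 - I*√30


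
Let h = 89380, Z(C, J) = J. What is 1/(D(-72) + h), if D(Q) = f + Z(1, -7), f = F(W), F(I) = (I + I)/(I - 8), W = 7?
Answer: 1/89359 ≈ 1.1191e-5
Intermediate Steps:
F(I) = 2*I/(-8 + I) (F(I) = (2*I)/(-8 + I) = 2*I/(-8 + I))
f = -14 (f = 2*7/(-8 + 7) = 2*7/(-1) = 2*7*(-1) = -14)
D(Q) = -21 (D(Q) = -14 - 7 = -21)
1/(D(-72) + h) = 1/(-21 + 89380) = 1/89359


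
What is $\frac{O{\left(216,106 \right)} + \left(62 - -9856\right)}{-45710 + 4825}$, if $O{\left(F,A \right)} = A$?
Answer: $- \frac{10024}{40885} \approx -0.24518$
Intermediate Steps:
$\frac{O{\left(216,106 \right)} + \left(62 - -9856\right)}{-45710 + 4825} = \frac{106 + \left(62 - -9856\right)}{-45710 + 4825} = \frac{106 + \left(62 + 9856\right)}{-40885} = \left(106 + 9918\right) \left(- \frac{1}{40885}\right) = 10024 \left(- \frac{1}{40885}\right) = - \frac{10024}{40885}$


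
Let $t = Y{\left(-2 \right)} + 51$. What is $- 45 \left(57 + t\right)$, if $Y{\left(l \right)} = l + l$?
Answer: $-4680$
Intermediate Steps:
$Y{\left(l \right)} = 2 l$
$t = 47$ ($t = 2 \left(-2\right) + 51 = -4 + 51 = 47$)
$- 45 \left(57 + t\right) = - 45 \left(57 + 47\right) = \left(-45\right) 104 = -4680$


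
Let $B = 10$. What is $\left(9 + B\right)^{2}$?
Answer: $361$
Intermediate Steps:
$\left(9 + B\right)^{2} = \left(9 + 10\right)^{2} = 19^{2} = 361$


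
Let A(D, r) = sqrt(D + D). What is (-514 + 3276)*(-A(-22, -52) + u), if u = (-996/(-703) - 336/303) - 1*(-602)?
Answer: 118118769492/71003 - 5524*I*sqrt(11) ≈ 1.6636e+6 - 18321.0*I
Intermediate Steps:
A(D, r) = sqrt(2)*sqrt(D) (A(D, r) = sqrt(2*D) = sqrt(2)*sqrt(D))
u = 42765666/71003 (u = (-996*(-1/703) - 336*1/303) + 602 = (996/703 - 112/101) + 602 = 21860/71003 + 602 = 42765666/71003 ≈ 602.31)
(-514 + 3276)*(-A(-22, -52) + u) = (-514 + 3276)*(-sqrt(2)*sqrt(-22) + 42765666/71003) = 2762*(-sqrt(2)*I*sqrt(22) + 42765666/71003) = 2762*(-2*I*sqrt(11) + 42765666/71003) = 2762*(42765666/71003 - 2*I*sqrt(11)) = 118118769492/71003 - 5524*I*sqrt(11)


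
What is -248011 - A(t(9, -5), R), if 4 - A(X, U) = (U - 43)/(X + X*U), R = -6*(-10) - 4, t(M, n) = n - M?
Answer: -197915983/798 ≈ -2.4802e+5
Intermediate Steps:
R = 56 (R = 60 - 4 = 56)
A(X, U) = 4 - (-43 + U)/(X + U*X) (A(X, U) = 4 - (U - 43)/(X + X*U) = 4 - (-43 + U)/(X + U*X))
-248011 - A(t(9, -5), R) = -248011 - (43 - 1*56 + 4*(-5 - 1*9) + 4*56*(-5 - 1*9))/((-5 - 1*9)*(1 + 56)) = -248011 - (43 - 56 + 4*(-5 - 9) + 4*56*(-5 - 9))/((-5 - 9)*57) = -248011 - (43 - 56 + 4*(-14) + 4*56*(-14))/((-14)*57) = -248011 - (-1)*(43 - 56 - 56 - 3136)/(14*57) = -248011 - (-1)*(-3205)/(14*57) = -248011 - 1*3205/798 = -248011 - 3205/798 = -197915983/798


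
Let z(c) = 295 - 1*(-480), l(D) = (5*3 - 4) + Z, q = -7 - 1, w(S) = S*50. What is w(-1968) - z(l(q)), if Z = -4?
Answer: -99175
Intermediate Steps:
w(S) = 50*S
q = -8
l(D) = 7 (l(D) = (5*3 - 4) - 4 = (15 - 4) - 4 = 11 - 4 = 7)
z(c) = 775 (z(c) = 295 + 480 = 775)
w(-1968) - z(l(q)) = 50*(-1968) - 1*775 = -98400 - 775 = -99175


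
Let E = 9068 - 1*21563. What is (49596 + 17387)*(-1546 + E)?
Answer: -940508303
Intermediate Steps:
E = -12495 (E = 9068 - 21563 = -12495)
(49596 + 17387)*(-1546 + E) = (49596 + 17387)*(-1546 - 12495) = 66983*(-14041) = -940508303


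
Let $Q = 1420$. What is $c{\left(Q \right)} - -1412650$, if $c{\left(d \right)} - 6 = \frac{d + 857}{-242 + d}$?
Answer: $\frac{1664111045}{1178} \approx 1.4127 \cdot 10^{6}$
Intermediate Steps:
$c{\left(d \right)} = 6 + \frac{857 + d}{-242 + d}$ ($c{\left(d \right)} = 6 + \frac{d + 857}{-242 + d} = 6 + \frac{857 + d}{-242 + d}$)
$c{\left(Q \right)} - -1412650 = \frac{7 \left(-85 + 1420\right)}{-242 + 1420} - -1412650 = 7 \cdot \frac{1}{1178} \cdot 1335 + 1412650 = \frac{9345}{1178} + 1412650 = \frac{1664111045}{1178}$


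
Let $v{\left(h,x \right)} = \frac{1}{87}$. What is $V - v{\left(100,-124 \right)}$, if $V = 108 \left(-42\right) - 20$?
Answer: $- \frac{396373}{87} \approx -4556.0$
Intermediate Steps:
$v{\left(h,x \right)} = \frac{1}{87}$
$V = -4556$ ($V = -4536 - 20 = -4556$)
$V - v{\left(100,-124 \right)} = -4556 - \frac{1}{87} = - \frac{396373}{87}$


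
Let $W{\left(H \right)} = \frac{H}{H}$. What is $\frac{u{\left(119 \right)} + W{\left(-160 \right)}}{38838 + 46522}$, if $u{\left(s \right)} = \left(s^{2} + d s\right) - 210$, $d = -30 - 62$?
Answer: $\frac{751}{21340} \approx 0.035192$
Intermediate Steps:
$d = -92$ ($d = -30 - 62 = -92$)
$u{\left(s \right)} = -210 + s^{2} - 92 s$ ($u{\left(s \right)} = \left(s^{2} - 92 s\right) - 210 = -210 + s^{2} - 92 s$)
$W{\left(H \right)} = 1$
$\frac{u{\left(119 \right)} + W{\left(-160 \right)}}{38838 + 46522} = \frac{\left(-210 + 119^{2} - 10948\right) + 1}{38838 + 46522} = \frac{\left(-210 + 14161 - 10948\right) + 1}{85360} = \left(3003 + 1\right) \frac{1}{85360} = 3004 \cdot \frac{1}{85360} = \frac{751}{21340}$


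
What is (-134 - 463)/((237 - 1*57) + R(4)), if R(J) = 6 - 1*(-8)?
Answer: -597/194 ≈ -3.0773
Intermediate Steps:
R(J) = 14 (R(J) = 6 + 8 = 14)
(-134 - 463)/((237 - 1*57) + R(4)) = (-134 - 463)/((237 - 1*57) + 14) = -597/((237 - 57) + 14) = -597/(180 + 14) = -597/194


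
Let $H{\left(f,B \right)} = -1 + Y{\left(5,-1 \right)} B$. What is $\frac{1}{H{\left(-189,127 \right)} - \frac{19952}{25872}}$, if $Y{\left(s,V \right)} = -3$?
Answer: $- \frac{1617}{618941} \approx -0.0026125$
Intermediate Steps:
$H{\left(f,B \right)} = -1 - 3 B$
$\frac{1}{H{\left(-189,127 \right)} - \frac{19952}{25872}} = \frac{1}{\left(-1 - 381\right) - \frac{19952}{25872}} = \frac{1}{\left(-1 - 381\right) - \frac{1247}{1617}} = \frac{1}{-382 - \frac{1247}{1617}} = \frac{1}{- \frac{618941}{1617}} = - \frac{1617}{618941}$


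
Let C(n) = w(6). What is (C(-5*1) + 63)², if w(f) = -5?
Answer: 3364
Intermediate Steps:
C(n) = -5
(C(-5*1) + 63)² = (-5 + 63)² = 58² = 3364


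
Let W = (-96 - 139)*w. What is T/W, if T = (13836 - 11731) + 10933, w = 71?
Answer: -13038/16685 ≈ -0.78142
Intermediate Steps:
W = -16685 (W = (-96 - 139)*71 = -235*71 = -16685)
T = 13038 (T = 2105 + 10933 = 13038)
T/W = 13038/(-16685) = 13038*(-1/16685) = -13038/16685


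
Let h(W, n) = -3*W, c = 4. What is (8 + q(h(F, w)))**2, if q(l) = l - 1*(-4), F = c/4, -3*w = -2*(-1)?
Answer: 81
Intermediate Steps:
w = -2/3 (w = -(-2)*(-1)/3 = -1/3*2 = -2/3 ≈ -0.66667)
F = 1 (F = 4/4 = 4*(1/4) = 1)
q(l) = 4 + l (q(l) = l + 4 = 4 + l)
(8 + q(h(F, w)))**2 = (8 + (4 - 3*1))**2 = (8 + (4 - 3))**2 = (8 + 1)**2 = 9**2 = 81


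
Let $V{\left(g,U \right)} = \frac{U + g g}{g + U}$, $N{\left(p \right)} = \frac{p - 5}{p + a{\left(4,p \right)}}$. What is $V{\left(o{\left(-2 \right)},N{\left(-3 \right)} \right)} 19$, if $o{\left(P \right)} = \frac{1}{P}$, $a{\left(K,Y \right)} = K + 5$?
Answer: $\frac{247}{22} \approx 11.227$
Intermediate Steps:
$a{\left(K,Y \right)} = 5 + K$
$N{\left(p \right)} = \frac{-5 + p}{9 + p}$ ($N{\left(p \right)} = \frac{p - 5}{p + \left(5 + 4\right)} = \frac{-5 + p}{p + 9} = \frac{-5 + p}{9 + p}$)
$V{\left(g,U \right)} = \frac{U + g^{2}}{U + g}$
$V{\left(o{\left(-2 \right)},N{\left(-3 \right)} \right)} 19 = \frac{\frac{-5 - 3}{9 - 3} + \left(\frac{1}{-2}\right)^{2}}{\frac{-5 - 3}{9 - 3} + \frac{1}{-2}} \cdot 19 = \frac{\frac{1}{6} \left(-8\right) + \left(- \frac{1}{2}\right)^{2}}{\frac{1}{6} \left(-8\right) - \frac{1}{2}} \cdot 19 = \frac{\frac{1}{6} \left(-8\right) + \frac{1}{4}}{\frac{1}{6} \left(-8\right) - \frac{1}{2}} \cdot 19 = \frac{- \frac{4}{3} + \frac{1}{4}}{- \frac{4}{3} - \frac{1}{2}} \cdot 19 = \frac{1}{- \frac{11}{6}} \left(- \frac{13}{12}\right) 19 = \left(- \frac{6}{11}\right) \left(- \frac{13}{12}\right) 19 = \frac{13}{22} \cdot 19 = \frac{247}{22}$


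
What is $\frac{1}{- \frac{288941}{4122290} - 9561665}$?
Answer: $- \frac{4122290}{39415956301791} \approx -1.0458 \cdot 10^{-7}$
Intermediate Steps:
$\frac{1}{- \frac{288941}{4122290} - 9561665} = \frac{1}{- \frac{39415956301791}{4122290}} = - \frac{4122290}{39415956301791}$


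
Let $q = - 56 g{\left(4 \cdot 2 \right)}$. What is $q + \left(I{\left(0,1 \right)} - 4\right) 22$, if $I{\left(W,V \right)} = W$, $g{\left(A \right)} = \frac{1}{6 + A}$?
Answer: $-92$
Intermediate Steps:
$q = -4$ ($q = - \frac{56}{6 + 4 \cdot 2} = - \frac{56}{6 + 8} = - \frac{56}{14} = \left(-56\right) \frac{1}{14} = -4$)
$q + \left(I{\left(0,1 \right)} - 4\right) 22 = -4 + \left(0 - 4\right) 22 = -4 - 88 = -92$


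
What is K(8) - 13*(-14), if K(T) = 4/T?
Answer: 365/2 ≈ 182.50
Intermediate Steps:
K(8) - 13*(-14) = 4/8 - 13*(-14) = 4*(1/8) + 182 = 1/2 + 182 = 365/2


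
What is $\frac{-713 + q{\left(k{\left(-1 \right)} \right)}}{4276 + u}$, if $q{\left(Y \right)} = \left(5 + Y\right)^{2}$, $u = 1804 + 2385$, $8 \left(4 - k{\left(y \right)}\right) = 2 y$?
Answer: $- \frac{10039}{135440} \approx -0.074121$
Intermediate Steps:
$k{\left(y \right)} = 4 - \frac{y}{4}$ ($k{\left(y \right)} = 4 - \frac{2 y}{8} = 4 - \frac{y}{4}$)
$u = 4189$
$\frac{-713 + q{\left(k{\left(-1 \right)} \right)}}{4276 + u} = \frac{-713 + \left(5 + \left(4 - - \frac{1}{4}\right)\right)^{2}}{4276 + 4189} = \frac{-713 + \left(5 + \left(4 + \frac{1}{4}\right)\right)^{2}}{8465} = \left(-713 + \left(5 + \frac{17}{4}\right)^{2}\right) \frac{1}{8465} = \left(-713 + \left(\frac{37}{4}\right)^{2}\right) \frac{1}{8465} = \left(-713 + \frac{1369}{16}\right) \frac{1}{8465} = \left(- \frac{10039}{16}\right) \frac{1}{8465} = - \frac{10039}{135440}$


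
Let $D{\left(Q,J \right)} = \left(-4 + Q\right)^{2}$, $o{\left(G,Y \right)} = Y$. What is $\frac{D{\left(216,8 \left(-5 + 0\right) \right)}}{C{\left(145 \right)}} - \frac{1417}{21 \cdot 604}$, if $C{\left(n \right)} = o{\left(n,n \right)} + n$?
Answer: $\frac{284829383}{1839180} \approx 154.87$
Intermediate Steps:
$C{\left(n \right)} = 2 n$ ($C{\left(n \right)} = n + n = 2 n$)
$\frac{D{\left(216,8 \left(-5 + 0\right) \right)}}{C{\left(145 \right)}} - \frac{1417}{21 \cdot 604} = \frac{\left(-4 + 216\right)^{2}}{2 \cdot 145} - \frac{1417}{21 \cdot 604} = \frac{212^{2}}{290} - \frac{1417}{12684} = 44944 \cdot \frac{1}{290} - \frac{1417}{12684} = \frac{22472}{145} - \frac{1417}{12684} = \frac{284829383}{1839180}$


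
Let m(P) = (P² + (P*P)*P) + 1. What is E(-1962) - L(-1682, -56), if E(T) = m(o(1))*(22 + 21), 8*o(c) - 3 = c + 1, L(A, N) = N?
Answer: 64663/512 ≈ 126.29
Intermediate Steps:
o(c) = ½ + c/8 (o(c) = 3/8 + (c + 1)/8 = 3/8 + (1 + c)/8 = 3/8 + (⅛ + c/8) = ½ + c/8)
m(P) = 1 + P² + P³ (m(P) = (P² + P²*P) + 1 = (P² + P³) + 1 = 1 + P² + P³)
E(T) = 35991/512 (E(T) = (1 + (½ + (⅛)*1)² + (½ + (⅛)*1)³)*(22 + 21) = (1 + (½ + ⅛)² + (½ + ⅛)³)*43 = (1 + (5/8)² + (5/8)³)*43 = (1 + 25/64 + 125/512)*43 = (837/512)*43 = 35991/512)
E(-1962) - L(-1682, -56) = 35991/512 - 1*(-56) = 35991/512 + 56 = 64663/512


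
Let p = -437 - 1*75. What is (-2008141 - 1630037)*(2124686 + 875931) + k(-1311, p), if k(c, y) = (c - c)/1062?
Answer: -10916778755826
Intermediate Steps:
p = -512 (p = -437 - 75 = -512)
k(c, y) = 0 (k(c, y) = 0*(1/1062) = 0)
(-2008141 - 1630037)*(2124686 + 875931) + k(-1311, p) = (-2008141 - 1630037)*(2124686 + 875931) + 0 = -3638178*3000617 + 0 = -10916778755826 + 0 = -10916778755826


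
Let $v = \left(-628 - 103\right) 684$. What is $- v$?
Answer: $500004$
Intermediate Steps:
$v = -500004$ ($v = \left(-731\right) 684 = -500004$)
$- v = \left(-1\right) \left(-500004\right) = 500004$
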